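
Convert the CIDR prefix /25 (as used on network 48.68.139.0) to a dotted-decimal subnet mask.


/25 means 25 network bits, 7 host bits
Binary: 11111111111111111111111110000000
Mask: 255.255.255.128


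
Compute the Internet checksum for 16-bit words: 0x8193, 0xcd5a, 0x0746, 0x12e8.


Sum all words (with carry folding):
+ 0x8193 = 0x8193
+ 0xcd5a = 0x4eee
+ 0x0746 = 0x5634
+ 0x12e8 = 0x691c
One's complement: ~0x691c
Checksum = 0x96e3


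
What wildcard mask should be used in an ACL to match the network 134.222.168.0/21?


Subnet mask: 255.255.248.0
Wildcard = 255.255.255.255 - subnet mask
255 - 255 = 0
255 - 255 = 0
255 - 248 = 7
255 - 0 = 255
Wildcard: 0.0.7.255


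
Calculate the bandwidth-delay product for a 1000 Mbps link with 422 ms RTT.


BDP = bandwidth * RTT
= 1000 Mbps * 422 ms
= 1000 * 1e6 * 422 / 1000 bits
= 422000000 bits
= 52750000 bytes
= 51513.6719 KB
BDP = 422000000 bits (52750000 bytes)


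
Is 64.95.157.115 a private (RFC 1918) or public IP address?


RFC 1918 private ranges:
  10.0.0.0/8 (10.0.0.0 - 10.255.255.255)
  172.16.0.0/12 (172.16.0.0 - 172.31.255.255)
  192.168.0.0/16 (192.168.0.0 - 192.168.255.255)
Public (not in any RFC 1918 range)


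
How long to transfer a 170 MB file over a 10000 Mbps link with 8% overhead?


Effective throughput = 10000 * (1 - 8/100) = 9200 Mbps
File size in Mb = 170 * 8 = 1360 Mb
Time = 1360 / 9200
Time = 0.1478 seconds


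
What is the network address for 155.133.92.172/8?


IP:   10011011.10000101.01011100.10101100
Mask: 11111111.00000000.00000000.00000000
AND operation:
Net:  10011011.00000000.00000000.00000000
Network: 155.0.0.0/8


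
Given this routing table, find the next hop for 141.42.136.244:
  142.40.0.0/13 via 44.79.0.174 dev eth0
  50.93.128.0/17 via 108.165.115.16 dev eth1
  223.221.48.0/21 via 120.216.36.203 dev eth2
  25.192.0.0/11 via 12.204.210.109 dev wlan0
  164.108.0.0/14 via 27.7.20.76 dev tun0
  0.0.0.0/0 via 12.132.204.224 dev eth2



Longest prefix match for 141.42.136.244:
  /13 142.40.0.0: no
  /17 50.93.128.0: no
  /21 223.221.48.0: no
  /11 25.192.0.0: no
  /14 164.108.0.0: no
  /0 0.0.0.0: MATCH
Selected: next-hop 12.132.204.224 via eth2 (matched /0)


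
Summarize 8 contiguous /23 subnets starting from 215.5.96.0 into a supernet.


Original prefix: /23
Number of subnets: 8 = 2^3
New prefix = 23 - 3 = 20
Supernet: 215.5.96.0/20


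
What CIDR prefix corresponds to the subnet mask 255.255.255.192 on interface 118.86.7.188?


Binary: 11111111.11111111.11111111.11000000
Count leading 1s
Prefix: /26


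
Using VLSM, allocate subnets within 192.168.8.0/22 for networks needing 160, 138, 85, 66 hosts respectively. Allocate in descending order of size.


160 hosts -> /24 (254 usable): 192.168.8.0/24
138 hosts -> /24 (254 usable): 192.168.9.0/24
85 hosts -> /25 (126 usable): 192.168.10.0/25
66 hosts -> /25 (126 usable): 192.168.10.128/25
Allocation: 192.168.8.0/24 (160 hosts, 254 usable); 192.168.9.0/24 (138 hosts, 254 usable); 192.168.10.0/25 (85 hosts, 126 usable); 192.168.10.128/25 (66 hosts, 126 usable)


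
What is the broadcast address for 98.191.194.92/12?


Network: 98.176.0.0/12
Host bits = 20
Set all host bits to 1:
Broadcast: 98.191.255.255


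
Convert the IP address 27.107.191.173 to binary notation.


27 = 00011011
107 = 01101011
191 = 10111111
173 = 10101101
Binary: 00011011.01101011.10111111.10101101


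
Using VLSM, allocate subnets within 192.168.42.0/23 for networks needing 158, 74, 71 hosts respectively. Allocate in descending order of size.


158 hosts -> /24 (254 usable): 192.168.42.0/24
74 hosts -> /25 (126 usable): 192.168.43.0/25
71 hosts -> /25 (126 usable): 192.168.43.128/25
Allocation: 192.168.42.0/24 (158 hosts, 254 usable); 192.168.43.0/25 (74 hosts, 126 usable); 192.168.43.128/25 (71 hosts, 126 usable)


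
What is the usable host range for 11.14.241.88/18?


Network: 11.14.192.0
Broadcast: 11.14.255.255
First usable = network + 1
Last usable = broadcast - 1
Range: 11.14.192.1 to 11.14.255.254


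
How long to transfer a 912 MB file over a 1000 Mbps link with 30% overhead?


Effective throughput = 1000 * (1 - 30/100) = 700 Mbps
File size in Mb = 912 * 8 = 7296 Mb
Time = 7296 / 700
Time = 10.4229 seconds


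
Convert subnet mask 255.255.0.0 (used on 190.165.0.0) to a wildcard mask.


Subnet mask: 255.255.0.0
Wildcard = 255.255.255.255 - subnet mask
255 - 255 = 0
255 - 255 = 0
255 - 0 = 255
255 - 0 = 255
Wildcard: 0.0.255.255


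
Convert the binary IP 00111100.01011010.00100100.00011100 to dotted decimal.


00111100 = 60
01011010 = 90
00100100 = 36
00011100 = 28
IP: 60.90.36.28


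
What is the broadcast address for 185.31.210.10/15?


Network: 185.30.0.0/15
Host bits = 17
Set all host bits to 1:
Broadcast: 185.31.255.255


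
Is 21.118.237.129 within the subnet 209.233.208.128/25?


Subnet network: 209.233.208.128
Test IP AND mask: 21.118.237.128
No, 21.118.237.129 is not in 209.233.208.128/25


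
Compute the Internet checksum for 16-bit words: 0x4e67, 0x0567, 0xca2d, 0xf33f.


Sum all words (with carry folding):
+ 0x4e67 = 0x4e67
+ 0x0567 = 0x53ce
+ 0xca2d = 0x1dfc
+ 0xf33f = 0x113c
One's complement: ~0x113c
Checksum = 0xeec3


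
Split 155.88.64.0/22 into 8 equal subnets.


New prefix = 22 + 3 = 25
Each subnet has 128 addresses
  155.88.64.0/25
  155.88.64.128/25
  155.88.65.0/25
  155.88.65.128/25
  155.88.66.0/25
  155.88.66.128/25
  155.88.67.0/25
  155.88.67.128/25
Subnets: 155.88.64.0/25, 155.88.64.128/25, 155.88.65.0/25, 155.88.65.128/25, 155.88.66.0/25, 155.88.66.128/25, 155.88.67.0/25, 155.88.67.128/25


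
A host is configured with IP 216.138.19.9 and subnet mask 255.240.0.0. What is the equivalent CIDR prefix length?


Binary: 11111111.11110000.00000000.00000000
Count leading 1s
Prefix: /12


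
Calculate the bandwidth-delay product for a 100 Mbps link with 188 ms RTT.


BDP = bandwidth * RTT
= 100 Mbps * 188 ms
= 100 * 1e6 * 188 / 1000 bits
= 18800000 bits
= 2350000 bytes
= 2294.9219 KB
BDP = 18800000 bits (2350000 bytes)


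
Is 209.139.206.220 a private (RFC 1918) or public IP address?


RFC 1918 private ranges:
  10.0.0.0/8 (10.0.0.0 - 10.255.255.255)
  172.16.0.0/12 (172.16.0.0 - 172.31.255.255)
  192.168.0.0/16 (192.168.0.0 - 192.168.255.255)
Public (not in any RFC 1918 range)


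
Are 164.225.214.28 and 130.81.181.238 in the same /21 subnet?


Mask: 255.255.248.0
164.225.214.28 AND mask = 164.225.208.0
130.81.181.238 AND mask = 130.81.176.0
No, different subnets (164.225.208.0 vs 130.81.176.0)


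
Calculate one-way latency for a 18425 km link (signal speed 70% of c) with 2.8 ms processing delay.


Speed = 0.7 * 3e5 km/s = 210000 km/s
Propagation delay = 18425 / 210000 = 0.0877 s = 87.7381 ms
Processing delay = 2.8 ms
Total one-way latency = 90.5381 ms


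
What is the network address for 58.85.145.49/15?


IP:   00111010.01010101.10010001.00110001
Mask: 11111111.11111110.00000000.00000000
AND operation:
Net:  00111010.01010100.00000000.00000000
Network: 58.84.0.0/15


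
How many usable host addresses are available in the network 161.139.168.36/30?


Host bits = 32 - 30 = 2
Total addresses = 2^2 = 4
Usable = total - 2 (network and broadcast)
Usable hosts: 2


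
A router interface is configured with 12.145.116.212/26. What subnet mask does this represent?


/26 means 26 network bits, 6 host bits
Binary: 11111111111111111111111111000000
Mask: 255.255.255.192


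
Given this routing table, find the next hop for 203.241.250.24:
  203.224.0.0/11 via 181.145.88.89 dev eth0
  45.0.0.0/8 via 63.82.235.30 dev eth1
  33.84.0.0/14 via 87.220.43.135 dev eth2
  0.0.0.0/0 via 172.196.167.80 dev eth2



Longest prefix match for 203.241.250.24:
  /11 203.224.0.0: MATCH
  /8 45.0.0.0: no
  /14 33.84.0.0: no
  /0 0.0.0.0: MATCH
Selected: next-hop 181.145.88.89 via eth0 (matched /11)


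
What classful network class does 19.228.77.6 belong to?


First octet: 19
Binary: 00010011
0xxxxxxx -> Class A (1-126)
Class A, default mask 255.0.0.0 (/8)


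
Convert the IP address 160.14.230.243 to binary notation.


160 = 10100000
14 = 00001110
230 = 11100110
243 = 11110011
Binary: 10100000.00001110.11100110.11110011


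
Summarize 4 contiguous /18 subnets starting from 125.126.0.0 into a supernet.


Original prefix: /18
Number of subnets: 4 = 2^2
New prefix = 18 - 2 = 16
Supernet: 125.126.0.0/16


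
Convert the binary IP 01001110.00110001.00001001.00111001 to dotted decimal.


01001110 = 78
00110001 = 49
00001001 = 9
00111001 = 57
IP: 78.49.9.57


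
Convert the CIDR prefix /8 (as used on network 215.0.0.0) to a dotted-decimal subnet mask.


/8 means 8 network bits, 24 host bits
Binary: 11111111000000000000000000000000
Mask: 255.0.0.0


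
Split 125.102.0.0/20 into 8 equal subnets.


New prefix = 20 + 3 = 23
Each subnet has 512 addresses
  125.102.0.0/23
  125.102.2.0/23
  125.102.4.0/23
  125.102.6.0/23
  125.102.8.0/23
  125.102.10.0/23
  125.102.12.0/23
  125.102.14.0/23
Subnets: 125.102.0.0/23, 125.102.2.0/23, 125.102.4.0/23, 125.102.6.0/23, 125.102.8.0/23, 125.102.10.0/23, 125.102.12.0/23, 125.102.14.0/23


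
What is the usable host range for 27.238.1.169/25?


Network: 27.238.1.128
Broadcast: 27.238.1.255
First usable = network + 1
Last usable = broadcast - 1
Range: 27.238.1.129 to 27.238.1.254


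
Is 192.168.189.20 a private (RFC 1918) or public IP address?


RFC 1918 private ranges:
  10.0.0.0/8 (10.0.0.0 - 10.255.255.255)
  172.16.0.0/12 (172.16.0.0 - 172.31.255.255)
  192.168.0.0/16 (192.168.0.0 - 192.168.255.255)
Private (in 192.168.0.0/16)


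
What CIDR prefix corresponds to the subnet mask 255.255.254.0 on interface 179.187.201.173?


Binary: 11111111.11111111.11111110.00000000
Count leading 1s
Prefix: /23


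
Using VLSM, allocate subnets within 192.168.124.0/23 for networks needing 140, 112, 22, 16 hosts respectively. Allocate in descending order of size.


140 hosts -> /24 (254 usable): 192.168.124.0/24
112 hosts -> /25 (126 usable): 192.168.125.0/25
22 hosts -> /27 (30 usable): 192.168.125.128/27
16 hosts -> /27 (30 usable): 192.168.125.160/27
Allocation: 192.168.124.0/24 (140 hosts, 254 usable); 192.168.125.0/25 (112 hosts, 126 usable); 192.168.125.128/27 (22 hosts, 30 usable); 192.168.125.160/27 (16 hosts, 30 usable)


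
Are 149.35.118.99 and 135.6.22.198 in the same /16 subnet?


Mask: 255.255.0.0
149.35.118.99 AND mask = 149.35.0.0
135.6.22.198 AND mask = 135.6.0.0
No, different subnets (149.35.0.0 vs 135.6.0.0)


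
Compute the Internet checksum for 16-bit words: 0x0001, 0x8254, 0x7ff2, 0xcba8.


Sum all words (with carry folding):
+ 0x0001 = 0x0001
+ 0x8254 = 0x8255
+ 0x7ff2 = 0x0248
+ 0xcba8 = 0xcdf0
One's complement: ~0xcdf0
Checksum = 0x320f


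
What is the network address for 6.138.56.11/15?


IP:   00000110.10001010.00111000.00001011
Mask: 11111111.11111110.00000000.00000000
AND operation:
Net:  00000110.10001010.00000000.00000000
Network: 6.138.0.0/15


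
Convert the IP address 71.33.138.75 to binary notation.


71 = 01000111
33 = 00100001
138 = 10001010
75 = 01001011
Binary: 01000111.00100001.10001010.01001011


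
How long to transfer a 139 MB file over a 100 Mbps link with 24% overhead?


Effective throughput = 100 * (1 - 24/100) = 76 Mbps
File size in Mb = 139 * 8 = 1112 Mb
Time = 1112 / 76
Time = 14.6316 seconds


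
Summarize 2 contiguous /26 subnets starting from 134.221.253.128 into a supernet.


Original prefix: /26
Number of subnets: 2 = 2^1
New prefix = 26 - 1 = 25
Supernet: 134.221.253.128/25


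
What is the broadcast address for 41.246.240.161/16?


Network: 41.246.0.0/16
Host bits = 16
Set all host bits to 1:
Broadcast: 41.246.255.255


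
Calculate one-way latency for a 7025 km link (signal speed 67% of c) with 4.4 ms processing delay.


Speed = 0.67 * 3e5 km/s = 201000 km/s
Propagation delay = 7025 / 201000 = 0.035 s = 34.9502 ms
Processing delay = 4.4 ms
Total one-way latency = 39.3502 ms


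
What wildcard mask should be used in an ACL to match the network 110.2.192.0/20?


Subnet mask: 255.255.240.0
Wildcard = 255.255.255.255 - subnet mask
255 - 255 = 0
255 - 255 = 0
255 - 240 = 15
255 - 0 = 255
Wildcard: 0.0.15.255


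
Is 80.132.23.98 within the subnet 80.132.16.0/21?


Subnet network: 80.132.16.0
Test IP AND mask: 80.132.16.0
Yes, 80.132.23.98 is in 80.132.16.0/21


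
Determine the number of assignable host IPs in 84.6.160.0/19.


Host bits = 32 - 19 = 13
Total addresses = 2^13 = 8192
Usable = total - 2 (network and broadcast)
Usable hosts: 8190


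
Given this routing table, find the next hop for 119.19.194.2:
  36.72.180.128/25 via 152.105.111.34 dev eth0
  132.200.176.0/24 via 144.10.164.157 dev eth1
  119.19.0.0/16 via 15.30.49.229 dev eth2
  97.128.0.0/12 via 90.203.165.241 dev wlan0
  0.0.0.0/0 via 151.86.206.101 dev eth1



Longest prefix match for 119.19.194.2:
  /25 36.72.180.128: no
  /24 132.200.176.0: no
  /16 119.19.0.0: MATCH
  /12 97.128.0.0: no
  /0 0.0.0.0: MATCH
Selected: next-hop 15.30.49.229 via eth2 (matched /16)


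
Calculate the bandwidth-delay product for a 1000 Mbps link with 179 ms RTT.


BDP = bandwidth * RTT
= 1000 Mbps * 179 ms
= 1000 * 1e6 * 179 / 1000 bits
= 179000000 bits
= 22375000 bytes
= 21850.5859 KB
BDP = 179000000 bits (22375000 bytes)


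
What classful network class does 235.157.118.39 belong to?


First octet: 235
Binary: 11101011
1110xxxx -> Class D (224-239)
Class D (multicast), default mask N/A


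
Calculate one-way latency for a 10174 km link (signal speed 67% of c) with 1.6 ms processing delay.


Speed = 0.67 * 3e5 km/s = 201000 km/s
Propagation delay = 10174 / 201000 = 0.0506 s = 50.6169 ms
Processing delay = 1.6 ms
Total one-way latency = 52.2169 ms


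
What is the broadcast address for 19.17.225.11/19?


Network: 19.17.224.0/19
Host bits = 13
Set all host bits to 1:
Broadcast: 19.17.255.255


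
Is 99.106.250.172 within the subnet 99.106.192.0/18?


Subnet network: 99.106.192.0
Test IP AND mask: 99.106.192.0
Yes, 99.106.250.172 is in 99.106.192.0/18


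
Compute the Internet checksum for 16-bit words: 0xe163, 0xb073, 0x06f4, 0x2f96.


Sum all words (with carry folding):
+ 0xe163 = 0xe163
+ 0xb073 = 0x91d7
+ 0x06f4 = 0x98cb
+ 0x2f96 = 0xc861
One's complement: ~0xc861
Checksum = 0x379e


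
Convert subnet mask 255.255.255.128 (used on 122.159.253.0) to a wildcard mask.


Subnet mask: 255.255.255.128
Wildcard = 255.255.255.255 - subnet mask
255 - 255 = 0
255 - 255 = 0
255 - 255 = 0
255 - 128 = 127
Wildcard: 0.0.0.127


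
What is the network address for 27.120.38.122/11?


IP:   00011011.01111000.00100110.01111010
Mask: 11111111.11100000.00000000.00000000
AND operation:
Net:  00011011.01100000.00000000.00000000
Network: 27.96.0.0/11


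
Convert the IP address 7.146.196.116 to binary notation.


7 = 00000111
146 = 10010010
196 = 11000100
116 = 01110100
Binary: 00000111.10010010.11000100.01110100


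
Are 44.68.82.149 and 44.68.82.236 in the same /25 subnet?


Mask: 255.255.255.128
44.68.82.149 AND mask = 44.68.82.128
44.68.82.236 AND mask = 44.68.82.128
Yes, same subnet (44.68.82.128)


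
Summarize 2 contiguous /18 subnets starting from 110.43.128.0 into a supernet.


Original prefix: /18
Number of subnets: 2 = 2^1
New prefix = 18 - 1 = 17
Supernet: 110.43.128.0/17


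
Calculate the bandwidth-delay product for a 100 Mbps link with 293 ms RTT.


BDP = bandwidth * RTT
= 100 Mbps * 293 ms
= 100 * 1e6 * 293 / 1000 bits
= 29300000 bits
= 3662500 bytes
= 3576.6602 KB
BDP = 29300000 bits (3662500 bytes)


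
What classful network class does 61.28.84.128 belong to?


First octet: 61
Binary: 00111101
0xxxxxxx -> Class A (1-126)
Class A, default mask 255.0.0.0 (/8)


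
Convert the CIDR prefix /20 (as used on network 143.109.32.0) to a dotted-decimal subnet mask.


/20 means 20 network bits, 12 host bits
Binary: 11111111111111111111000000000000
Mask: 255.255.240.0


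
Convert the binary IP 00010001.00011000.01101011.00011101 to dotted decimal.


00010001 = 17
00011000 = 24
01101011 = 107
00011101 = 29
IP: 17.24.107.29


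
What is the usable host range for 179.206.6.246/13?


Network: 179.200.0.0
Broadcast: 179.207.255.255
First usable = network + 1
Last usable = broadcast - 1
Range: 179.200.0.1 to 179.207.255.254


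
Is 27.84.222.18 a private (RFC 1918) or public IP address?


RFC 1918 private ranges:
  10.0.0.0/8 (10.0.0.0 - 10.255.255.255)
  172.16.0.0/12 (172.16.0.0 - 172.31.255.255)
  192.168.0.0/16 (192.168.0.0 - 192.168.255.255)
Public (not in any RFC 1918 range)


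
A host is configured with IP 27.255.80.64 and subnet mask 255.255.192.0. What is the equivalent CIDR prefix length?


Binary: 11111111.11111111.11000000.00000000
Count leading 1s
Prefix: /18


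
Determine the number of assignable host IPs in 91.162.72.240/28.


Host bits = 32 - 28 = 4
Total addresses = 2^4 = 16
Usable = total - 2 (network and broadcast)
Usable hosts: 14


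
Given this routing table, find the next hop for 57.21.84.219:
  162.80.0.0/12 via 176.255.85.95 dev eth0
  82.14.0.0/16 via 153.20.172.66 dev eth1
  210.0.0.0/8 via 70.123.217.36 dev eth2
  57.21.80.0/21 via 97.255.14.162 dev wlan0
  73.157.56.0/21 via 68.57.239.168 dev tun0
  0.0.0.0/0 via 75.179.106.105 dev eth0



Longest prefix match for 57.21.84.219:
  /12 162.80.0.0: no
  /16 82.14.0.0: no
  /8 210.0.0.0: no
  /21 57.21.80.0: MATCH
  /21 73.157.56.0: no
  /0 0.0.0.0: MATCH
Selected: next-hop 97.255.14.162 via wlan0 (matched /21)


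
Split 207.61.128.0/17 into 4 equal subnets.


New prefix = 17 + 2 = 19
Each subnet has 8192 addresses
  207.61.128.0/19
  207.61.160.0/19
  207.61.192.0/19
  207.61.224.0/19
Subnets: 207.61.128.0/19, 207.61.160.0/19, 207.61.192.0/19, 207.61.224.0/19


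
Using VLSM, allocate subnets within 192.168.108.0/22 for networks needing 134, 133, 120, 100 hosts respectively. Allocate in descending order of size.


134 hosts -> /24 (254 usable): 192.168.108.0/24
133 hosts -> /24 (254 usable): 192.168.109.0/24
120 hosts -> /25 (126 usable): 192.168.110.0/25
100 hosts -> /25 (126 usable): 192.168.110.128/25
Allocation: 192.168.108.0/24 (134 hosts, 254 usable); 192.168.109.0/24 (133 hosts, 254 usable); 192.168.110.0/25 (120 hosts, 126 usable); 192.168.110.128/25 (100 hosts, 126 usable)


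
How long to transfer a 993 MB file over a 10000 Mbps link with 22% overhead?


Effective throughput = 10000 * (1 - 22/100) = 7800 Mbps
File size in Mb = 993 * 8 = 7944 Mb
Time = 7944 / 7800
Time = 1.0185 seconds


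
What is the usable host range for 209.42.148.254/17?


Network: 209.42.128.0
Broadcast: 209.42.255.255
First usable = network + 1
Last usable = broadcast - 1
Range: 209.42.128.1 to 209.42.255.254


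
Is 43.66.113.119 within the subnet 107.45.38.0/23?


Subnet network: 107.45.38.0
Test IP AND mask: 43.66.112.0
No, 43.66.113.119 is not in 107.45.38.0/23


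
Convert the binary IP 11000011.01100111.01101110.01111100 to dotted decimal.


11000011 = 195
01100111 = 103
01101110 = 110
01111100 = 124
IP: 195.103.110.124


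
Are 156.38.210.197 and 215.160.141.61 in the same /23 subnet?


Mask: 255.255.254.0
156.38.210.197 AND mask = 156.38.210.0
215.160.141.61 AND mask = 215.160.140.0
No, different subnets (156.38.210.0 vs 215.160.140.0)


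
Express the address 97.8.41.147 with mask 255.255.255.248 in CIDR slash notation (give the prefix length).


Binary: 11111111.11111111.11111111.11111000
Count leading 1s
Prefix: /29


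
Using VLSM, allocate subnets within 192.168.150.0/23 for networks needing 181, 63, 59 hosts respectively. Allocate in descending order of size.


181 hosts -> /24 (254 usable): 192.168.150.0/24
63 hosts -> /25 (126 usable): 192.168.151.0/25
59 hosts -> /26 (62 usable): 192.168.151.128/26
Allocation: 192.168.150.0/24 (181 hosts, 254 usable); 192.168.151.0/25 (63 hosts, 126 usable); 192.168.151.128/26 (59 hosts, 62 usable)


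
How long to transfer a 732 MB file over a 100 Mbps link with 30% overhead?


Effective throughput = 100 * (1 - 30/100) = 70 Mbps
File size in Mb = 732 * 8 = 5856 Mb
Time = 5856 / 70
Time = 83.6571 seconds


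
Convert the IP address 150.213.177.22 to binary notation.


150 = 10010110
213 = 11010101
177 = 10110001
22 = 00010110
Binary: 10010110.11010101.10110001.00010110


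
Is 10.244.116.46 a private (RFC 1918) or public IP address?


RFC 1918 private ranges:
  10.0.0.0/8 (10.0.0.0 - 10.255.255.255)
  172.16.0.0/12 (172.16.0.0 - 172.31.255.255)
  192.168.0.0/16 (192.168.0.0 - 192.168.255.255)
Private (in 10.0.0.0/8)


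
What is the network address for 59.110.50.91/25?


IP:   00111011.01101110.00110010.01011011
Mask: 11111111.11111111.11111111.10000000
AND operation:
Net:  00111011.01101110.00110010.00000000
Network: 59.110.50.0/25


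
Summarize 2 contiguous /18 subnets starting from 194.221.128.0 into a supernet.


Original prefix: /18
Number of subnets: 2 = 2^1
New prefix = 18 - 1 = 17
Supernet: 194.221.128.0/17


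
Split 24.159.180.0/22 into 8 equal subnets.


New prefix = 22 + 3 = 25
Each subnet has 128 addresses
  24.159.180.0/25
  24.159.180.128/25
  24.159.181.0/25
  24.159.181.128/25
  24.159.182.0/25
  24.159.182.128/25
  24.159.183.0/25
  24.159.183.128/25
Subnets: 24.159.180.0/25, 24.159.180.128/25, 24.159.181.0/25, 24.159.181.128/25, 24.159.182.0/25, 24.159.182.128/25, 24.159.183.0/25, 24.159.183.128/25


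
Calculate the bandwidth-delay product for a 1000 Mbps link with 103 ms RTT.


BDP = bandwidth * RTT
= 1000 Mbps * 103 ms
= 1000 * 1e6 * 103 / 1000 bits
= 103000000 bits
= 12875000 bytes
= 12573.2422 KB
BDP = 103000000 bits (12875000 bytes)


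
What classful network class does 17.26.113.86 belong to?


First octet: 17
Binary: 00010001
0xxxxxxx -> Class A (1-126)
Class A, default mask 255.0.0.0 (/8)


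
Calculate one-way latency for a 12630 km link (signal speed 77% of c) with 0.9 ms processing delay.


Speed = 0.77 * 3e5 km/s = 231000 km/s
Propagation delay = 12630 / 231000 = 0.0547 s = 54.6753 ms
Processing delay = 0.9 ms
Total one-way latency = 55.5753 ms


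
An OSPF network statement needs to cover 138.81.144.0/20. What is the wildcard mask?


Subnet mask: 255.255.240.0
Wildcard = 255.255.255.255 - subnet mask
255 - 255 = 0
255 - 255 = 0
255 - 240 = 15
255 - 0 = 255
Wildcard: 0.0.15.255


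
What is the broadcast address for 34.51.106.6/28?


Network: 34.51.106.0/28
Host bits = 4
Set all host bits to 1:
Broadcast: 34.51.106.15


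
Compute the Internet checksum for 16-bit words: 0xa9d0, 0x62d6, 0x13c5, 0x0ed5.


Sum all words (with carry folding):
+ 0xa9d0 = 0xa9d0
+ 0x62d6 = 0x0ca7
+ 0x13c5 = 0x206c
+ 0x0ed5 = 0x2f41
One's complement: ~0x2f41
Checksum = 0xd0be


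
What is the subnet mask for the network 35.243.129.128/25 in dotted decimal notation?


/25 means 25 network bits, 7 host bits
Binary: 11111111111111111111111110000000
Mask: 255.255.255.128


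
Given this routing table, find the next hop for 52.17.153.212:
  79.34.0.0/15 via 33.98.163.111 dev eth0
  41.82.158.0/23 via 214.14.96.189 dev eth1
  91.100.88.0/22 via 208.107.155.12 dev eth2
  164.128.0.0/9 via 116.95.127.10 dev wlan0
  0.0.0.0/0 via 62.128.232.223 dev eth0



Longest prefix match for 52.17.153.212:
  /15 79.34.0.0: no
  /23 41.82.158.0: no
  /22 91.100.88.0: no
  /9 164.128.0.0: no
  /0 0.0.0.0: MATCH
Selected: next-hop 62.128.232.223 via eth0 (matched /0)


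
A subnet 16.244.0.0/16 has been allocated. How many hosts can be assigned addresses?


Host bits = 32 - 16 = 16
Total addresses = 2^16 = 65536
Usable = total - 2 (network and broadcast)
Usable hosts: 65534


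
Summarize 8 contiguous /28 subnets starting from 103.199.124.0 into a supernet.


Original prefix: /28
Number of subnets: 8 = 2^3
New prefix = 28 - 3 = 25
Supernet: 103.199.124.0/25


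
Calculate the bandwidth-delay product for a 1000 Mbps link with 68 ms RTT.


BDP = bandwidth * RTT
= 1000 Mbps * 68 ms
= 1000 * 1e6 * 68 / 1000 bits
= 68000000 bits
= 8500000 bytes
= 8300.7812 KB
BDP = 68000000 bits (8500000 bytes)


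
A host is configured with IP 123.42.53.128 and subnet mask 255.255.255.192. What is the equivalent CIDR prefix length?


Binary: 11111111.11111111.11111111.11000000
Count leading 1s
Prefix: /26


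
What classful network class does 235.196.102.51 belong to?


First octet: 235
Binary: 11101011
1110xxxx -> Class D (224-239)
Class D (multicast), default mask N/A


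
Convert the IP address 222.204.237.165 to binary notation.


222 = 11011110
204 = 11001100
237 = 11101101
165 = 10100101
Binary: 11011110.11001100.11101101.10100101


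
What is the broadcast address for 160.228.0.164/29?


Network: 160.228.0.160/29
Host bits = 3
Set all host bits to 1:
Broadcast: 160.228.0.167


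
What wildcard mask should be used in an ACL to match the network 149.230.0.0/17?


Subnet mask: 255.255.128.0
Wildcard = 255.255.255.255 - subnet mask
255 - 255 = 0
255 - 255 = 0
255 - 128 = 127
255 - 0 = 255
Wildcard: 0.0.127.255


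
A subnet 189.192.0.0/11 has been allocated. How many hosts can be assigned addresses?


Host bits = 32 - 11 = 21
Total addresses = 2^21 = 2097152
Usable = total - 2 (network and broadcast)
Usable hosts: 2097150


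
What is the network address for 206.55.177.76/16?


IP:   11001110.00110111.10110001.01001100
Mask: 11111111.11111111.00000000.00000000
AND operation:
Net:  11001110.00110111.00000000.00000000
Network: 206.55.0.0/16


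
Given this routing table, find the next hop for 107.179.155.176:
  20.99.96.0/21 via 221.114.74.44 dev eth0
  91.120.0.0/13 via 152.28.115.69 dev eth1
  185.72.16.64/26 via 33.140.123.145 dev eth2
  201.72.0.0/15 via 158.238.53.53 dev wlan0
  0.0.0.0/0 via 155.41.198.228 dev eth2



Longest prefix match for 107.179.155.176:
  /21 20.99.96.0: no
  /13 91.120.0.0: no
  /26 185.72.16.64: no
  /15 201.72.0.0: no
  /0 0.0.0.0: MATCH
Selected: next-hop 155.41.198.228 via eth2 (matched /0)


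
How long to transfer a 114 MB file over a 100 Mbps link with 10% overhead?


Effective throughput = 100 * (1 - 10/100) = 90 Mbps
File size in Mb = 114 * 8 = 912 Mb
Time = 912 / 90
Time = 10.1333 seconds


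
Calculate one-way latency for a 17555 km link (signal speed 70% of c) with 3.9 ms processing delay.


Speed = 0.7 * 3e5 km/s = 210000 km/s
Propagation delay = 17555 / 210000 = 0.0836 s = 83.5952 ms
Processing delay = 3.9 ms
Total one-way latency = 87.4952 ms


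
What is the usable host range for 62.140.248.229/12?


Network: 62.128.0.0
Broadcast: 62.143.255.255
First usable = network + 1
Last usable = broadcast - 1
Range: 62.128.0.1 to 62.143.255.254


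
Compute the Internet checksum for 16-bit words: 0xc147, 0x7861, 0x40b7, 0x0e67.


Sum all words (with carry folding):
+ 0xc147 = 0xc147
+ 0x7861 = 0x39a9
+ 0x40b7 = 0x7a60
+ 0x0e67 = 0x88c7
One's complement: ~0x88c7
Checksum = 0x7738


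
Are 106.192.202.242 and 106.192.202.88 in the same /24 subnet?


Mask: 255.255.255.0
106.192.202.242 AND mask = 106.192.202.0
106.192.202.88 AND mask = 106.192.202.0
Yes, same subnet (106.192.202.0)


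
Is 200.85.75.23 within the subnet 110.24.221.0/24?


Subnet network: 110.24.221.0
Test IP AND mask: 200.85.75.0
No, 200.85.75.23 is not in 110.24.221.0/24


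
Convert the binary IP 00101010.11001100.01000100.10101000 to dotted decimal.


00101010 = 42
11001100 = 204
01000100 = 68
10101000 = 168
IP: 42.204.68.168


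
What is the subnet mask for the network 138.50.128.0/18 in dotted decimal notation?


/18 means 18 network bits, 14 host bits
Binary: 11111111111111111100000000000000
Mask: 255.255.192.0


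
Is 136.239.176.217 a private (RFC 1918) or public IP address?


RFC 1918 private ranges:
  10.0.0.0/8 (10.0.0.0 - 10.255.255.255)
  172.16.0.0/12 (172.16.0.0 - 172.31.255.255)
  192.168.0.0/16 (192.168.0.0 - 192.168.255.255)
Public (not in any RFC 1918 range)


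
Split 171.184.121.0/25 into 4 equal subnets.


New prefix = 25 + 2 = 27
Each subnet has 32 addresses
  171.184.121.0/27
  171.184.121.32/27
  171.184.121.64/27
  171.184.121.96/27
Subnets: 171.184.121.0/27, 171.184.121.32/27, 171.184.121.64/27, 171.184.121.96/27


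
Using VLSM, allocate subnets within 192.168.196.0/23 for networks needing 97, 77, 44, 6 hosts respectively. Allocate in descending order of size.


97 hosts -> /25 (126 usable): 192.168.196.0/25
77 hosts -> /25 (126 usable): 192.168.196.128/25
44 hosts -> /26 (62 usable): 192.168.197.0/26
6 hosts -> /29 (6 usable): 192.168.197.64/29
Allocation: 192.168.196.0/25 (97 hosts, 126 usable); 192.168.196.128/25 (77 hosts, 126 usable); 192.168.197.0/26 (44 hosts, 62 usable); 192.168.197.64/29 (6 hosts, 6 usable)


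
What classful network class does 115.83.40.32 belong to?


First octet: 115
Binary: 01110011
0xxxxxxx -> Class A (1-126)
Class A, default mask 255.0.0.0 (/8)


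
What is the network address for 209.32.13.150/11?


IP:   11010001.00100000.00001101.10010110
Mask: 11111111.11100000.00000000.00000000
AND operation:
Net:  11010001.00100000.00000000.00000000
Network: 209.32.0.0/11


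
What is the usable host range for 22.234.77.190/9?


Network: 22.128.0.0
Broadcast: 22.255.255.255
First usable = network + 1
Last usable = broadcast - 1
Range: 22.128.0.1 to 22.255.255.254


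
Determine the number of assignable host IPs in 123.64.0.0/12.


Host bits = 32 - 12 = 20
Total addresses = 2^20 = 1048576
Usable = total - 2 (network and broadcast)
Usable hosts: 1048574


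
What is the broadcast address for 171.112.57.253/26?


Network: 171.112.57.192/26
Host bits = 6
Set all host bits to 1:
Broadcast: 171.112.57.255


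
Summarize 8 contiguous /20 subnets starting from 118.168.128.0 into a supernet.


Original prefix: /20
Number of subnets: 8 = 2^3
New prefix = 20 - 3 = 17
Supernet: 118.168.128.0/17


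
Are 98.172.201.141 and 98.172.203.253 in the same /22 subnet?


Mask: 255.255.252.0
98.172.201.141 AND mask = 98.172.200.0
98.172.203.253 AND mask = 98.172.200.0
Yes, same subnet (98.172.200.0)


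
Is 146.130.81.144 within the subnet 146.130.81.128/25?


Subnet network: 146.130.81.128
Test IP AND mask: 146.130.81.128
Yes, 146.130.81.144 is in 146.130.81.128/25


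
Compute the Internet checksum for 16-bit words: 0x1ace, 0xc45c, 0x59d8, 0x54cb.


Sum all words (with carry folding):
+ 0x1ace = 0x1ace
+ 0xc45c = 0xdf2a
+ 0x59d8 = 0x3903
+ 0x54cb = 0x8dce
One's complement: ~0x8dce
Checksum = 0x7231


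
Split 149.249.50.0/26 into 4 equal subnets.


New prefix = 26 + 2 = 28
Each subnet has 16 addresses
  149.249.50.0/28
  149.249.50.16/28
  149.249.50.32/28
  149.249.50.48/28
Subnets: 149.249.50.0/28, 149.249.50.16/28, 149.249.50.32/28, 149.249.50.48/28


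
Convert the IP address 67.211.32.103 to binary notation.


67 = 01000011
211 = 11010011
32 = 00100000
103 = 01100111
Binary: 01000011.11010011.00100000.01100111


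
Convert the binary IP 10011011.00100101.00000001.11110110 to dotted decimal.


10011011 = 155
00100101 = 37
00000001 = 1
11110110 = 246
IP: 155.37.1.246


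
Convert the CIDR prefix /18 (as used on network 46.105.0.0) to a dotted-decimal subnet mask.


/18 means 18 network bits, 14 host bits
Binary: 11111111111111111100000000000000
Mask: 255.255.192.0


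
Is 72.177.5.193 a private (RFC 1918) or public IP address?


RFC 1918 private ranges:
  10.0.0.0/8 (10.0.0.0 - 10.255.255.255)
  172.16.0.0/12 (172.16.0.0 - 172.31.255.255)
  192.168.0.0/16 (192.168.0.0 - 192.168.255.255)
Public (not in any RFC 1918 range)


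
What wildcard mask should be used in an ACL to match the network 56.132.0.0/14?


Subnet mask: 255.252.0.0
Wildcard = 255.255.255.255 - subnet mask
255 - 255 = 0
255 - 252 = 3
255 - 0 = 255
255 - 0 = 255
Wildcard: 0.3.255.255


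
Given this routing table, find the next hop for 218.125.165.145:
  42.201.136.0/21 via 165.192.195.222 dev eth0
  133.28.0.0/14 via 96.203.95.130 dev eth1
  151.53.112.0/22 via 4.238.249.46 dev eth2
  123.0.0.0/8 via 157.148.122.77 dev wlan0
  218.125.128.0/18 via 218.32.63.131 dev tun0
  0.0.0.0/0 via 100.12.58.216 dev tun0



Longest prefix match for 218.125.165.145:
  /21 42.201.136.0: no
  /14 133.28.0.0: no
  /22 151.53.112.0: no
  /8 123.0.0.0: no
  /18 218.125.128.0: MATCH
  /0 0.0.0.0: MATCH
Selected: next-hop 218.32.63.131 via tun0 (matched /18)


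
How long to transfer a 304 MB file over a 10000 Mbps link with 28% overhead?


Effective throughput = 10000 * (1 - 28/100) = 7200 Mbps
File size in Mb = 304 * 8 = 2432 Mb
Time = 2432 / 7200
Time = 0.3378 seconds


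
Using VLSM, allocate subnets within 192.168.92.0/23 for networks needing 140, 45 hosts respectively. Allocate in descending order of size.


140 hosts -> /24 (254 usable): 192.168.92.0/24
45 hosts -> /26 (62 usable): 192.168.93.0/26
Allocation: 192.168.92.0/24 (140 hosts, 254 usable); 192.168.93.0/26 (45 hosts, 62 usable)


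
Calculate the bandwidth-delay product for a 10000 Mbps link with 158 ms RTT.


BDP = bandwidth * RTT
= 10000 Mbps * 158 ms
= 10000 * 1e6 * 158 / 1000 bits
= 1580000000 bits
= 197500000 bytes
= 192871.0938 KB
BDP = 1580000000 bits (197500000 bytes)


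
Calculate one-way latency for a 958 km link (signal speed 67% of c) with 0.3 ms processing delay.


Speed = 0.67 * 3e5 km/s = 201000 km/s
Propagation delay = 958 / 201000 = 0.0048 s = 4.7662 ms
Processing delay = 0.3 ms
Total one-way latency = 5.0662 ms


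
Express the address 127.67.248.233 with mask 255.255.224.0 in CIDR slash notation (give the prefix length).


Binary: 11111111.11111111.11100000.00000000
Count leading 1s
Prefix: /19


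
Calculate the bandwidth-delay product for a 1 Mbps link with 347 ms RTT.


BDP = bandwidth * RTT
= 1 Mbps * 347 ms
= 1 * 1e6 * 347 / 1000 bits
= 347000 bits
= 43375 bytes
= 42.3584 KB
BDP = 347000 bits (43375 bytes)


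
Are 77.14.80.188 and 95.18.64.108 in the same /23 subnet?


Mask: 255.255.254.0
77.14.80.188 AND mask = 77.14.80.0
95.18.64.108 AND mask = 95.18.64.0
No, different subnets (77.14.80.0 vs 95.18.64.0)


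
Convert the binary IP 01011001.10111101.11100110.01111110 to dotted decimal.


01011001 = 89
10111101 = 189
11100110 = 230
01111110 = 126
IP: 89.189.230.126


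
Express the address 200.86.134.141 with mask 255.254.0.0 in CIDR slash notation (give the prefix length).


Binary: 11111111.11111110.00000000.00000000
Count leading 1s
Prefix: /15


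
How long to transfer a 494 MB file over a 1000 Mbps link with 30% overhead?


Effective throughput = 1000 * (1 - 30/100) = 700 Mbps
File size in Mb = 494 * 8 = 3952 Mb
Time = 3952 / 700
Time = 5.6457 seconds


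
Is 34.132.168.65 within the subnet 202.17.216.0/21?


Subnet network: 202.17.216.0
Test IP AND mask: 34.132.168.0
No, 34.132.168.65 is not in 202.17.216.0/21


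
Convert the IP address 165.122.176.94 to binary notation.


165 = 10100101
122 = 01111010
176 = 10110000
94 = 01011110
Binary: 10100101.01111010.10110000.01011110


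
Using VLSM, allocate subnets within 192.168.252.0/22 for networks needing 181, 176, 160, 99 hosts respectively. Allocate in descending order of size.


181 hosts -> /24 (254 usable): 192.168.252.0/24
176 hosts -> /24 (254 usable): 192.168.253.0/24
160 hosts -> /24 (254 usable): 192.168.254.0/24
99 hosts -> /25 (126 usable): 192.168.255.0/25
Allocation: 192.168.252.0/24 (181 hosts, 254 usable); 192.168.253.0/24 (176 hosts, 254 usable); 192.168.254.0/24 (160 hosts, 254 usable); 192.168.255.0/25 (99 hosts, 126 usable)


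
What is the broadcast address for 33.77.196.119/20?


Network: 33.77.192.0/20
Host bits = 12
Set all host bits to 1:
Broadcast: 33.77.207.255


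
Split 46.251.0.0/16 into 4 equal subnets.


New prefix = 16 + 2 = 18
Each subnet has 16384 addresses
  46.251.0.0/18
  46.251.64.0/18
  46.251.128.0/18
  46.251.192.0/18
Subnets: 46.251.0.0/18, 46.251.64.0/18, 46.251.128.0/18, 46.251.192.0/18


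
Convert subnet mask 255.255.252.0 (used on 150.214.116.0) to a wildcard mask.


Subnet mask: 255.255.252.0
Wildcard = 255.255.255.255 - subnet mask
255 - 255 = 0
255 - 255 = 0
255 - 252 = 3
255 - 0 = 255
Wildcard: 0.0.3.255


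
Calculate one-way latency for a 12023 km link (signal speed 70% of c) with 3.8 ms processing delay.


Speed = 0.7 * 3e5 km/s = 210000 km/s
Propagation delay = 12023 / 210000 = 0.0573 s = 57.2524 ms
Processing delay = 3.8 ms
Total one-way latency = 61.0524 ms


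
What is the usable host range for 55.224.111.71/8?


Network: 55.0.0.0
Broadcast: 55.255.255.255
First usable = network + 1
Last usable = broadcast - 1
Range: 55.0.0.1 to 55.255.255.254


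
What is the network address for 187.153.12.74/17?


IP:   10111011.10011001.00001100.01001010
Mask: 11111111.11111111.10000000.00000000
AND operation:
Net:  10111011.10011001.00000000.00000000
Network: 187.153.0.0/17


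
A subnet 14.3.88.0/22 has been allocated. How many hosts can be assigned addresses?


Host bits = 32 - 22 = 10
Total addresses = 2^10 = 1024
Usable = total - 2 (network and broadcast)
Usable hosts: 1022


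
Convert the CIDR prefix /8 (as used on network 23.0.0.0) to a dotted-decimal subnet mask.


/8 means 8 network bits, 24 host bits
Binary: 11111111000000000000000000000000
Mask: 255.0.0.0


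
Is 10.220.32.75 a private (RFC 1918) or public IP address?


RFC 1918 private ranges:
  10.0.0.0/8 (10.0.0.0 - 10.255.255.255)
  172.16.0.0/12 (172.16.0.0 - 172.31.255.255)
  192.168.0.0/16 (192.168.0.0 - 192.168.255.255)
Private (in 10.0.0.0/8)


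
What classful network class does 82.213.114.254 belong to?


First octet: 82
Binary: 01010010
0xxxxxxx -> Class A (1-126)
Class A, default mask 255.0.0.0 (/8)


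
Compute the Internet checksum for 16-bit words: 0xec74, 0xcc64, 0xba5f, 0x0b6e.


Sum all words (with carry folding):
+ 0xec74 = 0xec74
+ 0xcc64 = 0xb8d9
+ 0xba5f = 0x7339
+ 0x0b6e = 0x7ea7
One's complement: ~0x7ea7
Checksum = 0x8158


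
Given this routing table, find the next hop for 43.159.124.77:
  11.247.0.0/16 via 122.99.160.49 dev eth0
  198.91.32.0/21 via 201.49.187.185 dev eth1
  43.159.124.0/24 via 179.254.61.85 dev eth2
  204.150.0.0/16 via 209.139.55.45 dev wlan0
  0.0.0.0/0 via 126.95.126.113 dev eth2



Longest prefix match for 43.159.124.77:
  /16 11.247.0.0: no
  /21 198.91.32.0: no
  /24 43.159.124.0: MATCH
  /16 204.150.0.0: no
  /0 0.0.0.0: MATCH
Selected: next-hop 179.254.61.85 via eth2 (matched /24)


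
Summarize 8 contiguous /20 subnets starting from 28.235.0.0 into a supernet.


Original prefix: /20
Number of subnets: 8 = 2^3
New prefix = 20 - 3 = 17
Supernet: 28.235.0.0/17


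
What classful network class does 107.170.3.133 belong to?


First octet: 107
Binary: 01101011
0xxxxxxx -> Class A (1-126)
Class A, default mask 255.0.0.0 (/8)


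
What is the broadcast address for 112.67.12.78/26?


Network: 112.67.12.64/26
Host bits = 6
Set all host bits to 1:
Broadcast: 112.67.12.127


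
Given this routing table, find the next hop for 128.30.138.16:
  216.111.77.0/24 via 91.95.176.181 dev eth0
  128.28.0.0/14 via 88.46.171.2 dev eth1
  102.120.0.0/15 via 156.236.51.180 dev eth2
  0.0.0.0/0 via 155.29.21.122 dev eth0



Longest prefix match for 128.30.138.16:
  /24 216.111.77.0: no
  /14 128.28.0.0: MATCH
  /15 102.120.0.0: no
  /0 0.0.0.0: MATCH
Selected: next-hop 88.46.171.2 via eth1 (matched /14)


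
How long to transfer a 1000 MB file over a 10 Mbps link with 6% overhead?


Effective throughput = 10 * (1 - 6/100) = 9.4 Mbps
File size in Mb = 1000 * 8 = 8000 Mb
Time = 8000 / 9.4
Time = 851.0638 seconds


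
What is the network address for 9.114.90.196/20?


IP:   00001001.01110010.01011010.11000100
Mask: 11111111.11111111.11110000.00000000
AND operation:
Net:  00001001.01110010.01010000.00000000
Network: 9.114.80.0/20
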